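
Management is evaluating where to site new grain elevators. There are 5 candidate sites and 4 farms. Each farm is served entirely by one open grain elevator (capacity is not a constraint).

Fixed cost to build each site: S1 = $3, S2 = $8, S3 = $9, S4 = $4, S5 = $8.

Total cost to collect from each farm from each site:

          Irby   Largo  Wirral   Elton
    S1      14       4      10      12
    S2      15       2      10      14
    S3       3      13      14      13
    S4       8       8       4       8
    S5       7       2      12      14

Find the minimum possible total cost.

Minimum total cost: 31

For any fixed open set, each farm goes to its cheapest open site; total = fixed + service.
{S1, S4}: Irby→S4 8, Largo→S1 4, Wirral→S4 4, Elton→S4 8. Service 24; fixed 7; total 31.
{S4}: service 28 + fixed 4 = 32
{S4, S5}: service 21 + fixed 12 = 33
{S1, S2, S3, S4, S5}: Irby→S3 3, Largo→S2 2, Wirral→S4 4, Elton→S4 8. Service 17; fixed 32; total 49.
No other subset beats 31.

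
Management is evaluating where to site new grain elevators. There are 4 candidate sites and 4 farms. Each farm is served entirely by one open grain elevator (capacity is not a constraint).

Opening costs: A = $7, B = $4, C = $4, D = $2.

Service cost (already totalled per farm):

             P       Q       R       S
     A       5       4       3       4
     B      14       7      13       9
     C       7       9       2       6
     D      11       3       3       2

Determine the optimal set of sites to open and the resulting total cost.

For any fixed open set, each farm goes to its cheapest open site; total = fixed + service.
{C, D}: P→C 7, Q→D 3, R→C 2, S→D 2. Service 14; fixed 6; total 20.
{D}: service 19 + fixed 2 = 21
{A, D}: service 13 + fixed 9 = 22
{A, B, C, D}: P→A 5, Q→D 3, R→C 2, S→D 2. Service 12; fixed 17; total 29.
No other subset beats 20.

Open C and D; minimum total cost 20.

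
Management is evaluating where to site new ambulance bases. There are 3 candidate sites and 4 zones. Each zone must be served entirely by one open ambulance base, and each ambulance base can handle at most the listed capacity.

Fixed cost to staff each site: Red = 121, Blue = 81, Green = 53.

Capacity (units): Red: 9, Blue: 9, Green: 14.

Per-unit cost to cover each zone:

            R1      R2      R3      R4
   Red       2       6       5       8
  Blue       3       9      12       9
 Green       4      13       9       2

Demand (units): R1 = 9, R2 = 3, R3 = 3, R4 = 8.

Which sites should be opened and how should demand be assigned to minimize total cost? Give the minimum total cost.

Open {Blue, Green}: R1→Blue 3·9=27, R2→Green 13·3=39, R3→Green 9·3=27, R4→Green 2·8=16.
Loads: Blue carries 9/9, Green carries 14/14. Service 109; fixed 134; total 243.
Next best feasible plan costs 274.

Minimum total cost: 243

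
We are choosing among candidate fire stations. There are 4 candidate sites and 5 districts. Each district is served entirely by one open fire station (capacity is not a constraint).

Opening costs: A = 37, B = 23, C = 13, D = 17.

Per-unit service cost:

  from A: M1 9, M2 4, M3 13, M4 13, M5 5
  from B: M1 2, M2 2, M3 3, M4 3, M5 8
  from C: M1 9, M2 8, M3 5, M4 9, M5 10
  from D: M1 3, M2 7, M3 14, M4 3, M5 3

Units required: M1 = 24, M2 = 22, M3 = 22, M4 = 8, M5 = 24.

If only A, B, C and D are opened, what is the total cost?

Total cost: 344

Each district is assigned to its cheapest site among the open ones.
{A, B, C, D}: M1→B 2·24=48, M2→B 2·22=44, M3→B 3·22=66, M4→B 3·8=24, M5→D 3·24=72. Service 254; fixed 90; total 344.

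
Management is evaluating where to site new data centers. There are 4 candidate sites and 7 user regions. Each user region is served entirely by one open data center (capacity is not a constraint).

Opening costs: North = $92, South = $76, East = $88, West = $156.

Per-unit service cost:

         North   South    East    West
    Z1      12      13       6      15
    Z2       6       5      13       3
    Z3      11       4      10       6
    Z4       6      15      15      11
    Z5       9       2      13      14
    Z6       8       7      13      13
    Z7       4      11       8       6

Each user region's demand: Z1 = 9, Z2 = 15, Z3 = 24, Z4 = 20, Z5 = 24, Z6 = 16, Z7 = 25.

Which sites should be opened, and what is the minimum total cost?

Open North and South; minimum total cost 827.

For any fixed open set, each user region goes to its cheapest open site; total = fixed + service.
{North, South}: Z1→North 12·9=108, Z2→South 5·15=75, Z3→South 4·24=96, Z4→North 6·20=120, Z5→South 2·24=48, Z6→South 7·16=112, Z7→North 4·25=100. Service 659; fixed 168; total 827.
{North, South, East}: service 605 + fixed 256 = 861
{North, South, West}: service 629 + fixed 324 = 953
{North, South, East, West}: Z1→East 6·9=54, Z2→West 3·15=45, Z3→South 4·24=96, Z4→North 6·20=120, Z5→South 2·24=48, Z6→South 7·16=112, Z7→North 4·25=100. Service 575; fixed 412; total 987.
No other subset beats 827.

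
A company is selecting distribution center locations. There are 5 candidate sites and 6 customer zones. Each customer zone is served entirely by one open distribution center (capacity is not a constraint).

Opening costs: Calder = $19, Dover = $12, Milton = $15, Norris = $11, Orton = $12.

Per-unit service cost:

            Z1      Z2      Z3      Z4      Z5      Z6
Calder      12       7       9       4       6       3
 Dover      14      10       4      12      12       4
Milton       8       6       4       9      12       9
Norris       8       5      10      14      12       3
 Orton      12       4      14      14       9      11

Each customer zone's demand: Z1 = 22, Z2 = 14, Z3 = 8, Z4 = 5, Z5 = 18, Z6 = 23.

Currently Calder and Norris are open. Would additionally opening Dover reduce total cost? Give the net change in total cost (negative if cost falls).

Yes — net change −28 (cost falls by 28).

Current service cost with {Calder, Norris}: 515.
Adding Dover: each customer zone re-picks its cheapest; new service cost 475, saving 40.
Extra fixed cost: 12. Net change = 12 − 40 = -28.
(Totals: 545 → 517.)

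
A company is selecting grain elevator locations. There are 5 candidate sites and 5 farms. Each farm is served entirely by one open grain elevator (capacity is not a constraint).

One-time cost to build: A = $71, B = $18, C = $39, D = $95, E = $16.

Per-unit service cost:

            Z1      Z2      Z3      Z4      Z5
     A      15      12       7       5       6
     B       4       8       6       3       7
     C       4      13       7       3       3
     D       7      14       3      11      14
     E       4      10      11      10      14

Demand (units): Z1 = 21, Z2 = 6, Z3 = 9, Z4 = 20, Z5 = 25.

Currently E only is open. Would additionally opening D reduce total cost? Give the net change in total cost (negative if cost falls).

No — net change +23 (cost rises by 23).

Current service cost with {E}: 793.
Adding D: each farm re-picks its cheapest; new service cost 721, saving 72.
Extra fixed cost: 95. Net change = 95 − 72 = 23.
(Totals: 809 → 832.)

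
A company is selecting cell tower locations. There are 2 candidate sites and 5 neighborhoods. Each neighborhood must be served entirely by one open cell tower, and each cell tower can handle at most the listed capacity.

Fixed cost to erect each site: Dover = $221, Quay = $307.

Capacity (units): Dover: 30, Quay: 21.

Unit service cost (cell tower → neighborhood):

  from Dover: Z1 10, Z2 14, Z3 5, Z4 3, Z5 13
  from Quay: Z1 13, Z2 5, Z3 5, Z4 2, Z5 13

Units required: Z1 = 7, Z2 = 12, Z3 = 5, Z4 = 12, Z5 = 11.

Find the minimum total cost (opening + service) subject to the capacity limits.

Open {Dover, Quay}: Z1→Dover 10·7=70, Z2→Quay 5·12=60, Z3→Quay 5·5=25, Z4→Dover 3·12=36, Z5→Dover 13·11=143.
Loads: Dover carries 30/30, Quay carries 17/21. Service 334; fixed 528; total 862.
Next best feasible plan costs 883.

Minimum total cost: 862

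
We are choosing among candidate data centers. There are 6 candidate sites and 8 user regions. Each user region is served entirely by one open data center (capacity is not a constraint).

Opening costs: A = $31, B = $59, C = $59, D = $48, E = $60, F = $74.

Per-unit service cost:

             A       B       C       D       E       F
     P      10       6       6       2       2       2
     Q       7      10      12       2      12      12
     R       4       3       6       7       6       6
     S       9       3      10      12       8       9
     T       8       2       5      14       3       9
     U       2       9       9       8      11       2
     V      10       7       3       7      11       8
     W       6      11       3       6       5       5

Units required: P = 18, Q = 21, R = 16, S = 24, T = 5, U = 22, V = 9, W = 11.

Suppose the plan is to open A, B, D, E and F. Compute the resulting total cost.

Each user region is assigned to its cheapest site among the open ones.
{A, B, D, E, F}: P→D 2·18=36, Q→D 2·21=42, R→B 3·16=48, S→B 3·24=72, T→B 2·5=10, U→A 2·22=44, V→B 7·9=63, W→E 5·11=55. Service 370; fixed 272; total 642.

Total cost: 642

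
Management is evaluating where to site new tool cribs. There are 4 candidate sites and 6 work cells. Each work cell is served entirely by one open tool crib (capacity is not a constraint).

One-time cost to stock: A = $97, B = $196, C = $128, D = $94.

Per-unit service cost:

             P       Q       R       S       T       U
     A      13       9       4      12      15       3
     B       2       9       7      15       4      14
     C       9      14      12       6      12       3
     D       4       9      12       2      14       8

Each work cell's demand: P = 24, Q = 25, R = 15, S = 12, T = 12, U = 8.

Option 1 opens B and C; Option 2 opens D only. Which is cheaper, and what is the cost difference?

Option 1: {B, C}: P→B 2·24=48, Q→B 9·25=225, R→B 7·15=105, S→C 6·12=72, T→B 4·12=48, U→C 3·8=24. Service 522; fixed 324; total 846.
Option 2: {D}: P→D 4·24=96, Q→D 9·25=225, R→D 12·15=180, S→D 2·12=24, T→D 14·12=168, U→D 8·8=64. Service 757; fixed 94; total 851.
Difference: |846 − 851| = 5.

Option 1 is cheaper by 5.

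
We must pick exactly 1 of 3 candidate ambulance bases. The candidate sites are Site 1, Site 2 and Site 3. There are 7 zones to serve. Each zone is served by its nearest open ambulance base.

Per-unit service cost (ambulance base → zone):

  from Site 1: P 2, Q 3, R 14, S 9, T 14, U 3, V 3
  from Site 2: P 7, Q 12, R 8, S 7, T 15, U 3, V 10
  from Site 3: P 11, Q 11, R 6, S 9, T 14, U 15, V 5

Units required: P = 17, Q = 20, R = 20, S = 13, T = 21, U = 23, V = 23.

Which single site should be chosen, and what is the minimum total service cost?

Choose Site 1 only; total service cost 923.

With exactly 1 open, each zone uses its cheapest among the chosen.
{Site 1}: P→Site 1 2·17=34, Q→Site 1 3·20=60, R→Site 1 14·20=280, S→Site 1 9·13=117, T→Site 1 14·21=294, U→Site 1 3·23=69, V→Site 1 3·23=69. Service cost 923.
{Site 2}: service cost 1224
{Site 3}: service cost 1398
Among all 3 size-1 choices, {Site 1} is lowest.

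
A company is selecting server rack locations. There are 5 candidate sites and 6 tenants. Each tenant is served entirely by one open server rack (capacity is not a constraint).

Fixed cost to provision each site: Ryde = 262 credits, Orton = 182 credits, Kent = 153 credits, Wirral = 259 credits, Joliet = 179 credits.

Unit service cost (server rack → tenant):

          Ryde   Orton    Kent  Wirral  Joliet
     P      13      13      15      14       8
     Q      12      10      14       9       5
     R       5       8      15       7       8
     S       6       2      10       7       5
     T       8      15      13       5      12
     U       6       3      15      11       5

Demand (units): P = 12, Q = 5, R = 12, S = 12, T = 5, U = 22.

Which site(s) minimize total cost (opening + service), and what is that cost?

Open Joliet only; minimum total cost 626.

For any fixed open set, each tenant goes to its cheapest open site; total = fixed + service.
{Joliet}: P→Joliet 8·12=96, Q→Joliet 5·5=25, R→Joliet 8·12=96, S→Joliet 5·12=60, T→Joliet 12·5=60, U→Joliet 5·22=110. Service 447; fixed 179; total 626.
{Orton}: P→Orton 13·12=156, Q→Orton 10·5=50, R→Orton 8·12=96, S→Orton 2·12=24, T→Orton 15·5=75, U→Orton 3·22=66. Service 467; fixed 182; total 649.
{Orton, Joliet}: P→Joliet 8·12=96, Q→Joliet 5·5=25, R→Orton 8·12=96, S→Orton 2·12=24, T→Joliet 12·5=60, U→Orton 3·22=66. Service 367; fixed 361; total 728.
{Ryde, Orton, Kent, Wirral, Joliet}: service 296 + fixed 1035 = 1331
No other subset beats 626.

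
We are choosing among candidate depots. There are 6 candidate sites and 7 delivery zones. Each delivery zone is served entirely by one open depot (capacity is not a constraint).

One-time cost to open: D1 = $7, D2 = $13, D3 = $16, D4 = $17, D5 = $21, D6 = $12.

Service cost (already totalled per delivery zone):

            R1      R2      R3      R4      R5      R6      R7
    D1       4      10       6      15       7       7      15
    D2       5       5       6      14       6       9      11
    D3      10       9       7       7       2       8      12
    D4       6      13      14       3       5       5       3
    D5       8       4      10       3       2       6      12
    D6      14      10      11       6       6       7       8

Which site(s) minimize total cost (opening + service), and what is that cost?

For any fixed open set, each delivery zone goes to its cheapest open site; total = fixed + service.
{D1, D4}: R1→D1 4, R2→D1 10, R3→D1 6, R4→D4 3, R5→D4 5, R6→D4 5, R7→D4 3. Service 36; fixed 24; total 60.
{D2, D4}: R1→D2 5, R2→D2 5, R3→D2 6, R4→D4 3, R5→D4 5, R6→D4 5, R7→D4 3. Service 32; fixed 30; total 62.
{D1, D5}: service 37 + fixed 28 = 65
{D1, D2, D3, D4, D5, D6}: service 27 + fixed 86 = 113
No other subset beats 60.

Open D1 and D4; minimum total cost 60.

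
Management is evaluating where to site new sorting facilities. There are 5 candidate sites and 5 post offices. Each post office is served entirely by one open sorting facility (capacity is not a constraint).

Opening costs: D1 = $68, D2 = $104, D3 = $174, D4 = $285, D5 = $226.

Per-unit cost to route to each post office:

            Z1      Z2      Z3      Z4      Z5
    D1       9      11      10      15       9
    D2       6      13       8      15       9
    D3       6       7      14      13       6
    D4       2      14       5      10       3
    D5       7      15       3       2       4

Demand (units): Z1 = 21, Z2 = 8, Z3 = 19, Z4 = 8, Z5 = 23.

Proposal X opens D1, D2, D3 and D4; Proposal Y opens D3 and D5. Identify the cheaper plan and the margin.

Proposal X: {D1, D2, D3, D4}: Z1→D4 2·21=42, Z2→D3 7·8=56, Z3→D4 5·19=95, Z4→D4 10·8=80, Z5→D4 3·23=69. Service 342; fixed 631; total 973.
Proposal Y: {D3, D5}: Z1→D3 6·21=126, Z2→D3 7·8=56, Z3→D5 3·19=57, Z4→D5 2·8=16, Z5→D5 4·23=92. Service 347; fixed 400; total 747.
Difference: |973 − 747| = 226.

Proposal Y is cheaper by 226.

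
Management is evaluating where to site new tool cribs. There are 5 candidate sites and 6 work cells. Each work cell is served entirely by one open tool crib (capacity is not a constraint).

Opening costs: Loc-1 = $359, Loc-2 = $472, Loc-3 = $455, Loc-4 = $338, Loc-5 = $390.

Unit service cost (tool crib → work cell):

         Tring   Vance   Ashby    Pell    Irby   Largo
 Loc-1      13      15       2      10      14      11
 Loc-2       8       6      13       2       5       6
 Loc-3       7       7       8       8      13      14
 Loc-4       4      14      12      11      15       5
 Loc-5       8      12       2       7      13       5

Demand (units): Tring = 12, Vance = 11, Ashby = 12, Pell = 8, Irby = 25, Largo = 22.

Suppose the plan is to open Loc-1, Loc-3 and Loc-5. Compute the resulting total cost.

Total cost: 1880

Each work cell is assigned to its cheapest site among the open ones.
{Loc-1, Loc-3, Loc-5}: Tring→Loc-3 7·12=84, Vance→Loc-3 7·11=77, Ashby→Loc-1 2·12=24, Pell→Loc-5 7·8=56, Irby→Loc-3 13·25=325, Largo→Loc-5 5·22=110. Service 676; fixed 1204; total 1880.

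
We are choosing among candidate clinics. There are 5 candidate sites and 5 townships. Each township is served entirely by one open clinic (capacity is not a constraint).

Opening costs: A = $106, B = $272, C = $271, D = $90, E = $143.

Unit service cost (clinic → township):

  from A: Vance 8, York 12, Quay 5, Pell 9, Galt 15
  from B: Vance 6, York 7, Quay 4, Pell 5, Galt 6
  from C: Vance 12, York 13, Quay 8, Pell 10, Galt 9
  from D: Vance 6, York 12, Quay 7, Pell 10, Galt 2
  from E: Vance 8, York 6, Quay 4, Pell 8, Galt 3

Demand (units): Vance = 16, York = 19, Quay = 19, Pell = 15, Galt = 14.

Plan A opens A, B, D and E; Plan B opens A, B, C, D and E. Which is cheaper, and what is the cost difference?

Plan A is cheaper by 271.

Plan A: {A, B, D, E}: Vance→B 6·16=96, York→E 6·19=114, Quay→B 4·19=76, Pell→B 5·15=75, Galt→D 2·14=28. Service 389; fixed 611; total 1000.
Plan B: {A, B, C, D, E}: Vance→B 6·16=96, York→E 6·19=114, Quay→B 4·19=76, Pell→B 5·15=75, Galt→D 2·14=28. Service 389; fixed 882; total 1271.
Difference: |1000 − 1271| = 271.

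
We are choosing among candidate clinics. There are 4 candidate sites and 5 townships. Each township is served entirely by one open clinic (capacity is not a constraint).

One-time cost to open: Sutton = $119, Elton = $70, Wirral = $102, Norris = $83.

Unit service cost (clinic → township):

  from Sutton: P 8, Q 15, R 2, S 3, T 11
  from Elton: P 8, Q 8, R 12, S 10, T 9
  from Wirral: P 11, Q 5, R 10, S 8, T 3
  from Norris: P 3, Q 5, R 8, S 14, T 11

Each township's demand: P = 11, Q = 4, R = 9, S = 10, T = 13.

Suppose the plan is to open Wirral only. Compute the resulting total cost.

Each township is assigned to its cheapest site among the open ones.
{Wirral}: P→Wirral 11·11=121, Q→Wirral 5·4=20, R→Wirral 10·9=90, S→Wirral 8·10=80, T→Wirral 3·13=39. Service 350; fixed 102; total 452.

Total cost: 452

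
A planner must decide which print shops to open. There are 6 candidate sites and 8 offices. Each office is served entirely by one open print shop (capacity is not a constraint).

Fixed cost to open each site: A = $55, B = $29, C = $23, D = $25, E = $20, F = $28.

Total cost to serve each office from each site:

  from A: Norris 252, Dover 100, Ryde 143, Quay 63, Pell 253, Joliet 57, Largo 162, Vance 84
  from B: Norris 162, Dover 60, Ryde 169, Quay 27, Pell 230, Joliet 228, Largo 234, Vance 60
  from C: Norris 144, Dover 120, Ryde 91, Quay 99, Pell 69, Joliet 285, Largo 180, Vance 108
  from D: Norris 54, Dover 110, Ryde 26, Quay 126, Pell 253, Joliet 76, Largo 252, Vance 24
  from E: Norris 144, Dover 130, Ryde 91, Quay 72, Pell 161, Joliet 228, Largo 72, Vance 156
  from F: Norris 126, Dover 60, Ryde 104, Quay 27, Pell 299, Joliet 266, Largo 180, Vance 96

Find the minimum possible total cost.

Minimum total cost: 504

For any fixed open set, each office goes to its cheapest open site; total = fixed + service.
{C, D, E, F}: Norris→D 54, Dover→F 60, Ryde→D 26, Quay→F 27, Pell→C 69, Joliet→D 76, Largo→E 72, Vance→D 24. Service 408; fixed 96; total 504.
{B, C, D, E}: service 408 + fixed 97 = 505
{B, C, D, E, F}: service 408 + fixed 125 = 533
{A, B, C, D, E, F}: Norris→D 54, Dover→B 60, Ryde→D 26, Quay→B 27, Pell→C 69, Joliet→A 57, Largo→E 72, Vance→D 24. Service 389; fixed 180; total 569.
No other subset beats 504.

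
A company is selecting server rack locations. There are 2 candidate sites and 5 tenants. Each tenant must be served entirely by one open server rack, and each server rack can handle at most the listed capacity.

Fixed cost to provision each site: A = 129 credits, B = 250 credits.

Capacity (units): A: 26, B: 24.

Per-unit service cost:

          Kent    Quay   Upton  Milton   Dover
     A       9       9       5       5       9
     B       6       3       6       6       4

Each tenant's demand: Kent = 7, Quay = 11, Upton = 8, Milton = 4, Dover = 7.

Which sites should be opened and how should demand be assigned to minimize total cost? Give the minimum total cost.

Minimum total cost: 563

Open {A, B}: Kent→A 9·7=63, Quay→B 3·11=33, Upton→A 5·8=40, Milton→A 5·4=20, Dover→B 4·7=28.
Loads: A carries 19/26, B carries 18/24. Service 184; fixed 379; total 563.
Next best feasible plan costs 567.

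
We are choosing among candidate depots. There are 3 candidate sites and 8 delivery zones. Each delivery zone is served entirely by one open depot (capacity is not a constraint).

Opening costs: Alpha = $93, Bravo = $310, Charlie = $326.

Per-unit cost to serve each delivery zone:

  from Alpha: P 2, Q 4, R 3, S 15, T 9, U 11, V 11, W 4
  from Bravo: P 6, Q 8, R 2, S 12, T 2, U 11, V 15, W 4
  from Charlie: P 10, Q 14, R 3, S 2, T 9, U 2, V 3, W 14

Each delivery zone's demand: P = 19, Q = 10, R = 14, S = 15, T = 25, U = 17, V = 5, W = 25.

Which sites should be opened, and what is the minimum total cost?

For any fixed open set, each delivery zone goes to its cheapest open site; total = fixed + service.
{Alpha, Charlie}: P→Alpha 2·19=38, Q→Alpha 4·10=40, R→Alpha 3·14=42, S→Charlie 2·15=30, T→Alpha 9·25=225, U→Charlie 2·17=34, V→Charlie 3·5=15, W→Alpha 4·25=100. Service 524; fixed 419; total 943.
{Alpha}: P→Alpha 2·19=38, Q→Alpha 4·10=40, R→Alpha 3·14=42, S→Alpha 15·15=225, T→Alpha 9·25=225, U→Alpha 11·17=187, V→Alpha 11·5=55, W→Alpha 4·25=100. Service 912; fixed 93; total 1005.
{Alpha, Bravo, Charlie}: service 335 + fixed 729 = 1064
(All 7 nonempty subsets were checked; Alpha and Charlie is lowest.)

Open Alpha and Charlie; minimum total cost 943.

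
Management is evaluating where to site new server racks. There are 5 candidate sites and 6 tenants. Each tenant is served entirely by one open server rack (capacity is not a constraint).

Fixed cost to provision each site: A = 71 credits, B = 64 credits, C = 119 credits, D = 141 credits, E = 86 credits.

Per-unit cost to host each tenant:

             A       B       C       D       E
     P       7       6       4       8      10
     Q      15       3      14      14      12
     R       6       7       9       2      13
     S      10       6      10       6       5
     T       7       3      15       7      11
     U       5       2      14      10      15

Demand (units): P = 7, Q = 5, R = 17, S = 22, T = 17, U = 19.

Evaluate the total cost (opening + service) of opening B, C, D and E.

Each tenant is assigned to its cheapest site among the open ones.
{B, C, D, E}: P→C 4·7=28, Q→B 3·5=15, R→D 2·17=34, S→E 5·22=110, T→B 3·17=51, U→B 2·19=38. Service 276; fixed 410; total 686.

Total cost: 686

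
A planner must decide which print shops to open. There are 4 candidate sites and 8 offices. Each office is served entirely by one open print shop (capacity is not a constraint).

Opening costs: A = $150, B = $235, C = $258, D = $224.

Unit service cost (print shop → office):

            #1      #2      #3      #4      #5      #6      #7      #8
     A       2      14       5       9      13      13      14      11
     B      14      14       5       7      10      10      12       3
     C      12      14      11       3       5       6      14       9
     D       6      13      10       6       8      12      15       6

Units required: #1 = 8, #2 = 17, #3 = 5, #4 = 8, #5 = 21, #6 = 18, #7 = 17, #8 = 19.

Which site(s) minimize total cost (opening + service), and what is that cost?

For any fixed open set, each office goes to its cheapest open site; total = fixed + service.
{C}: #1→C 12·8=96, #2→C 14·17=238, #3→C 11·5=55, #4→C 3·8=24, #5→C 5·21=105, #6→C 6·18=108, #7→C 14·17=238, #8→C 9·19=171. Service 1035; fixed 258; total 1293.
{B}: service 1082 + fixed 235 = 1317
{A, C}: #1→A 2·8=16, #2→A 14·17=238, #3→A 5·5=25, #4→C 3·8=24, #5→C 5·21=105, #6→C 6·18=108, #7→A 14·17=238, #8→C 9·19=171. Service 925; fixed 408; total 1333.
{A, B, C, D}: service 760 + fixed 867 = 1627
No other subset beats 1293.

Open C only; minimum total cost 1293.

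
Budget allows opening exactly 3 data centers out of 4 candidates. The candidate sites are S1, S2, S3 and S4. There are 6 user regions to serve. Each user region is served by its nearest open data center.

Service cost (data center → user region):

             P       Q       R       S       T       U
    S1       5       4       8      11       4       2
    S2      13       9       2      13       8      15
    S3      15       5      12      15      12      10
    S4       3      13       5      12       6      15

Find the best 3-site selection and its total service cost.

With exactly 3 open, each user region uses its cheapest among the chosen.
{S1, S2, S4}: P→S4 3, Q→S1 4, R→S2 2, S→S1 11, T→S1 4, U→S1 2. Service cost 26.
{S1, S2, S3}: service cost 28
{S1, S3, S4}: service cost 29
Among all 4 size-3 choices, {S1, S2, S4} is lowest.

Choose S1, S2 and S4; total service cost 26.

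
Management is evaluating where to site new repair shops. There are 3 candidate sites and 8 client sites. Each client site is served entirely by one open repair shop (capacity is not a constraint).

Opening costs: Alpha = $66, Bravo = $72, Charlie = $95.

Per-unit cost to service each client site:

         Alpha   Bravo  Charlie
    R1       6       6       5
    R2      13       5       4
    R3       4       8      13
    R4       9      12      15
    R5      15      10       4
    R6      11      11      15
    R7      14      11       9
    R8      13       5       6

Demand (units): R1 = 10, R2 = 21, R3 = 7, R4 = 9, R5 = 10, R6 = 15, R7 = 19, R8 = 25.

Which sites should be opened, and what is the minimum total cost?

For any fixed open set, each client site goes to its cheapest open site; total = fixed + service.
{Alpha, Charlie}: R1→Charlie 5·10=50, R2→Charlie 4·21=84, R3→Alpha 4·7=28, R4→Alpha 9·9=81, R5→Charlie 4·10=40, R6→Alpha 11·15=165, R7→Charlie 9·19=171, R8→Charlie 6·25=150. Service 769; fixed 161; total 930.
{Bravo, Charlie}: service 799 + fixed 167 = 966
{Alpha, Bravo, Charlie}: service 744 + fixed 233 = 977
{Alpha}: service 1348 + fixed 66 = 1414
No other subset beats 930.

Open Alpha and Charlie; minimum total cost 930.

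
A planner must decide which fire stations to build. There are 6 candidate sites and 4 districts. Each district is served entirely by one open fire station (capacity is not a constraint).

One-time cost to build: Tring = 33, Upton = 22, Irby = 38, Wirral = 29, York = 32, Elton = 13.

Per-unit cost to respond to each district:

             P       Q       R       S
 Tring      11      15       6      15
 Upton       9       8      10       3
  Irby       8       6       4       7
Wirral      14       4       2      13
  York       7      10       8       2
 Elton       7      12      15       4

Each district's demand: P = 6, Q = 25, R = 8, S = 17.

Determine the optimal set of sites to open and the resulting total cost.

For any fixed open set, each district goes to its cheapest open site; total = fixed + service.
{Wirral, York}: P→York 7·6=42, Q→Wirral 4·25=100, R→Wirral 2·8=16, S→York 2·17=34. Service 192; fixed 61; total 253.
{Wirral, York, Elton}: service 192 + fixed 74 = 266
{Wirral, Elton}: P→Elton 7·6=42, Q→Wirral 4·25=100, R→Wirral 2·8=16, S→Elton 4·17=68. Service 226; fixed 42; total 268.
{Tring, Upton, Irby, Wirral, York, Elton}: service 192 + fixed 167 = 359
No other subset beats 253.

Open Wirral and York; minimum total cost 253.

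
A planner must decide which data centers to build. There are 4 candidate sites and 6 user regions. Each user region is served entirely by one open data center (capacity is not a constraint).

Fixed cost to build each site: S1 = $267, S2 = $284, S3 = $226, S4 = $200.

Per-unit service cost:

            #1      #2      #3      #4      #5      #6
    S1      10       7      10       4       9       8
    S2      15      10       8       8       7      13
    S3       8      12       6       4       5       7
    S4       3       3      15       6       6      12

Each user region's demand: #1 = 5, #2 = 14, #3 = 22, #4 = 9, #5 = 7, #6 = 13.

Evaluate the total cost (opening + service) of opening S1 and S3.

Each user region is assigned to its cheapest site among the open ones.
{S1, S3}: #1→S3 8·5=40, #2→S1 7·14=98, #3→S3 6·22=132, #4→S1 4·9=36, #5→S3 5·7=35, #6→S3 7·13=91. Service 432; fixed 493; total 925.

Total cost: 925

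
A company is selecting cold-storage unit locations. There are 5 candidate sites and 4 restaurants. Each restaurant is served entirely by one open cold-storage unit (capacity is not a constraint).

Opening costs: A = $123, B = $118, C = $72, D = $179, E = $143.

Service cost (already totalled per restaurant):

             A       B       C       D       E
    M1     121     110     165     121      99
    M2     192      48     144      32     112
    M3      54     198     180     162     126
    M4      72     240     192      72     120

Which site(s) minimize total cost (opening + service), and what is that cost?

For any fixed open set, each restaurant goes to its cheapest open site; total = fixed + service.
{A, B}: M1→B 110, M2→B 48, M3→A 54, M4→A 72. Service 284; fixed 241; total 525.
{A}: M1→A 121, M2→A 192, M3→A 54, M4→A 72. Service 439; fixed 123; total 562.
{D}: service 387 + fixed 179 = 566
{A, B, C, D, E}: service 257 + fixed 635 = 892
No other subset beats 525.

Open A and B; minimum total cost 525.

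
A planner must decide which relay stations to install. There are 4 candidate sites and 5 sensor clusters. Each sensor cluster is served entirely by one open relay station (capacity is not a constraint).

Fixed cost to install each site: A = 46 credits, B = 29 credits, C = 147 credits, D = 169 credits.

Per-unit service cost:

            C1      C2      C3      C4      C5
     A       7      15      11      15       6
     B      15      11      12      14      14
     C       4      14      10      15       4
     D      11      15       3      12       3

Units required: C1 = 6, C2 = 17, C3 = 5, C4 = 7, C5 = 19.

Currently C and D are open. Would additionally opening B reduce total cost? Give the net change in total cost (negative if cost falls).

Yes — net change −22 (cost falls by 22).

Current service cost with {C, D}: 418.
Adding B: each sensor cluster re-picks its cheapest; new service cost 367, saving 51.
Extra fixed cost: 29. Net change = 29 − 51 = -22.
(Totals: 734 → 712.)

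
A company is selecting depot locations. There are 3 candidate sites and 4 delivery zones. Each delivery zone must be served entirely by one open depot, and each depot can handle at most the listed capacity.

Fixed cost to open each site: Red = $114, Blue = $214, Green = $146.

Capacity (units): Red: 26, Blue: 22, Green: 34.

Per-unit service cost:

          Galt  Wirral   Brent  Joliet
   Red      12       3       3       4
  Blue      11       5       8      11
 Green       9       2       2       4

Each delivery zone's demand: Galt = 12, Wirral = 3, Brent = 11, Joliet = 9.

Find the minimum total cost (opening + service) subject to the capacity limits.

Minimum total cost: 432

Open {Red, Green}: Galt→Green 9·12=108, Wirral→Green 2·3=6, Brent→Green 2·11=22, Joliet→Red 4·9=36.
Loads: Red carries 9/26, Green carries 26/34. Service 172; fixed 260; total 432.
Next best feasible plan costs 435.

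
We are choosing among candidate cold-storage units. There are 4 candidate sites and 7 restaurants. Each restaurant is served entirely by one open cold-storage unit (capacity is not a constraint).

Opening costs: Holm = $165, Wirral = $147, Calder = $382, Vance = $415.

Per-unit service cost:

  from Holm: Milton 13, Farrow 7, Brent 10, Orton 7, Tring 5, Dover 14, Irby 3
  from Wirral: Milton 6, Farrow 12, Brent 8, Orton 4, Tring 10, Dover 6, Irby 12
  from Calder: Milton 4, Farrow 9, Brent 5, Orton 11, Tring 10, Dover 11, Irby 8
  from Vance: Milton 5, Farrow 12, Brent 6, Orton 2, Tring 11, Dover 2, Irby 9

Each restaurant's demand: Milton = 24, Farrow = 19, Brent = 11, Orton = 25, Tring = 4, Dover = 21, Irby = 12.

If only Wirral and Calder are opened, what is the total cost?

Total cost: 1213

Each restaurant is assigned to its cheapest site among the open ones.
{Wirral, Calder}: Milton→Calder 4·24=96, Farrow→Calder 9·19=171, Brent→Calder 5·11=55, Orton→Wirral 4·25=100, Tring→Wirral 10·4=40, Dover→Wirral 6·21=126, Irby→Calder 8·12=96. Service 684; fixed 529; total 1213.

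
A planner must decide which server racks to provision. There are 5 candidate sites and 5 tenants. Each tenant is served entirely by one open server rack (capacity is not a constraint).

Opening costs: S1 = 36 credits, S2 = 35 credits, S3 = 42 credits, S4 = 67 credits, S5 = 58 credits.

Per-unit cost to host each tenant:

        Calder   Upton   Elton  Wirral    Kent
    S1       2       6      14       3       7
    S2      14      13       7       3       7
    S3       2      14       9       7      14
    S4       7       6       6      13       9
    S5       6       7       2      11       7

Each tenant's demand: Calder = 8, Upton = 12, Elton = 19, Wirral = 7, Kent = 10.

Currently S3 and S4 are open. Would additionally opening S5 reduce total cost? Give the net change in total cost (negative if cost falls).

Yes — net change −38 (cost falls by 38).

Current service cost with {S3, S4}: 341.
Adding S5: each tenant re-picks its cheapest; new service cost 245, saving 96.
Extra fixed cost: 58. Net change = 58 − 96 = -38.
(Totals: 450 → 412.)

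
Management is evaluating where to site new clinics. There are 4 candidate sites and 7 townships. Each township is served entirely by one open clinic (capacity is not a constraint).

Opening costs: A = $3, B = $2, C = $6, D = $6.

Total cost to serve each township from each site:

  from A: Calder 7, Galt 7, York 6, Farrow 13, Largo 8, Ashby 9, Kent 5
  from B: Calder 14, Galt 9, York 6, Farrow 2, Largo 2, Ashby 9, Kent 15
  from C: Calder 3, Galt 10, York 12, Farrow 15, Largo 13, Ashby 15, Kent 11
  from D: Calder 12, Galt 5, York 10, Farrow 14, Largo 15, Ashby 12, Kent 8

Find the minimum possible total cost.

Minimum total cost: 43

For any fixed open set, each township goes to its cheapest open site; total = fixed + service.
{A, B}: Calder→A 7, Galt→A 7, York→A 6, Farrow→B 2, Largo→B 2, Ashby→A 9, Kent→A 5. Service 38; fixed 5; total 43.
{A, B, C}: Calder→C 3, Galt→A 7, York→A 6, Farrow→B 2, Largo→B 2, Ashby→A 9, Kent→A 5. Service 34; fixed 11; total 45.
{A, B, D}: service 36 + fixed 11 = 47
{A, B, C, D}: service 32 + fixed 17 = 49
No other subset beats 43.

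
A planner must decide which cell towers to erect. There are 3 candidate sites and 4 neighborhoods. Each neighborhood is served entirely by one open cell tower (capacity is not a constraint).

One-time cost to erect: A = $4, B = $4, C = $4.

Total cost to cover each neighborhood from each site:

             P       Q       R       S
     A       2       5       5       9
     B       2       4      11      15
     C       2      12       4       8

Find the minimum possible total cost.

Minimum total cost: 25

For any fixed open set, each neighborhood goes to its cheapest open site; total = fixed + service.
{A}: P→A 2, Q→A 5, R→A 5, S→A 9. Service 21; fixed 4; total 25.
{B, C}: service 18 + fixed 8 = 26
{A, C}: service 19 + fixed 8 = 27
{A, B, C}: P→A 2, Q→B 4, R→C 4, S→C 8. Service 18; fixed 12; total 30.
No other subset beats 25.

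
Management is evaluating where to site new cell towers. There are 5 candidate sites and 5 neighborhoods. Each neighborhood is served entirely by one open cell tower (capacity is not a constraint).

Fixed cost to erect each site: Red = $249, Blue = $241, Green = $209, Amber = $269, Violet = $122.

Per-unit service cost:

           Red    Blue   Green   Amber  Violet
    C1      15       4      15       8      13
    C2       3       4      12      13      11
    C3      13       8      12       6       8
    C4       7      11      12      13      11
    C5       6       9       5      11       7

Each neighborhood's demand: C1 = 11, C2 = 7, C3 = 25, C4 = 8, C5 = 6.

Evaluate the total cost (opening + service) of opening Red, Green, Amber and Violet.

Total cost: 1194

Each neighborhood is assigned to its cheapest site among the open ones.
{Red, Green, Amber, Violet}: C1→Amber 8·11=88, C2→Red 3·7=21, C3→Amber 6·25=150, C4→Red 7·8=56, C5→Green 5·6=30. Service 345; fixed 849; total 1194.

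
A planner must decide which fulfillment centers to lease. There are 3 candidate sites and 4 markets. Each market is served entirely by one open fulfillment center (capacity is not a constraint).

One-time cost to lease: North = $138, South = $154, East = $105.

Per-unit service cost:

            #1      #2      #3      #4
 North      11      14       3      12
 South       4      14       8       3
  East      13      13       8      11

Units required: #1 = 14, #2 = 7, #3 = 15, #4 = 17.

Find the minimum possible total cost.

Minimum total cost: 479

For any fixed open set, each market goes to its cheapest open site; total = fixed + service.
{South}: #1→South 4·14=56, #2→South 14·7=98, #3→South 8·15=120, #4→South 3·17=51. Service 325; fixed 154; total 479.
{North, South}: #1→South 4·14=56, #2→North 14·7=98, #3→North 3·15=45, #4→South 3·17=51. Service 250; fixed 292; total 542.
{South, East}: #1→South 4·14=56, #2→East 13·7=91, #3→South 8·15=120, #4→South 3·17=51. Service 318; fixed 259; total 577.
{North, South, East}: #1→South 4·14=56, #2→East 13·7=91, #3→North 3·15=45, #4→South 3·17=51. Service 243; fixed 397; total 640.
No other subset beats 479.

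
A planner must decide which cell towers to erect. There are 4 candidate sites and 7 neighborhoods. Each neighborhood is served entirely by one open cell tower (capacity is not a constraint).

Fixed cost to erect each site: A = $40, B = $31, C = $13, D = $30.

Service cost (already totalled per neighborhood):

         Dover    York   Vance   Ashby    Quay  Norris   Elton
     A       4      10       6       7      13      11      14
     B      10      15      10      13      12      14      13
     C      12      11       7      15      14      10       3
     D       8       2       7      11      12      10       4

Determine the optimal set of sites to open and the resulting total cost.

For any fixed open set, each neighborhood goes to its cheapest open site; total = fixed + service.
{D}: Dover→D 8, York→D 2, Vance→D 7, Ashby→D 11, Quay→D 12, Norris→D 10, Elton→D 4. Service 54; fixed 30; total 84.
{C}: service 72 + fixed 13 = 85
{C, D}: Dover→D 8, York→D 2, Vance→C 7, Ashby→D 11, Quay→D 12, Norris→C 10, Elton→C 3. Service 53; fixed 43; total 96.
{A, B, C, D}: Dover→A 4, York→D 2, Vance→A 6, Ashby→A 7, Quay→B 12, Norris→C 10, Elton→C 3. Service 44; fixed 114; total 158.
(All 15 nonempty subsets were checked; D only is lowest.)

Open D only; minimum total cost 84.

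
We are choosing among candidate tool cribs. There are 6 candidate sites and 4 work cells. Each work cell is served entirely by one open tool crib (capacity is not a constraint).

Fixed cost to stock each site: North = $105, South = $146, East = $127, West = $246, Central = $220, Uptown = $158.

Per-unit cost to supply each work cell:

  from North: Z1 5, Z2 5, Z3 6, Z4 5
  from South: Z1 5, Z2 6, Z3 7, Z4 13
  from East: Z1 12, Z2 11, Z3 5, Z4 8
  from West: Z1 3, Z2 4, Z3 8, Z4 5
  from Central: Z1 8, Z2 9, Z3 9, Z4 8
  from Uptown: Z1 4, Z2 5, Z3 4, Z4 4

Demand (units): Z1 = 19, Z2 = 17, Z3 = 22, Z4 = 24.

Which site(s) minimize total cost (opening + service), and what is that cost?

For any fixed open set, each work cell goes to its cheapest open site; total = fixed + service.
{Uptown}: Z1→Uptown 4·19=76, Z2→Uptown 5·17=85, Z3→Uptown 4·22=88, Z4→Uptown 4·24=96. Service 345; fixed 158; total 503.
{North}: service 432 + fixed 105 = 537
{North, Uptown}: service 345 + fixed 263 = 608
{North, South, East, West, Central, Uptown}: Z1→West 3·19=57, Z2→West 4·17=68, Z3→Uptown 4·22=88, Z4→Uptown 4·24=96. Service 309; fixed 1002; total 1311.
No other subset beats 503.

Open Uptown only; minimum total cost 503.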